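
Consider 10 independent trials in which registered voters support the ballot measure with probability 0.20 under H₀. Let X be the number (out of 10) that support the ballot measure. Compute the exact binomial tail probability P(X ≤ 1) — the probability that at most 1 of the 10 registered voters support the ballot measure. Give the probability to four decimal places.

P = 0.3758

X is binomial with n = 10 and p = 0.20.
P(X ≤ 1) = C(10,0)·0.20^0·0.80^10 + C(10,1)·0.20^1·0.80^9.
= 0.107374 + 0.268435 = 0.3758.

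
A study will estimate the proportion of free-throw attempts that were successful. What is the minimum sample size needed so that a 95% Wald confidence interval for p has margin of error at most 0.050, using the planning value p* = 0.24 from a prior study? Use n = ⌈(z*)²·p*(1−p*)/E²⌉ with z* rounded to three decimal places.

n = 281

For 95% confidence, z* = 1.960.
p*(1−p*) = 0.1824.
Required n before rounding: 3.841600 × 0.1824 / 0.050² = 280.283.
Rounding up, n = 281.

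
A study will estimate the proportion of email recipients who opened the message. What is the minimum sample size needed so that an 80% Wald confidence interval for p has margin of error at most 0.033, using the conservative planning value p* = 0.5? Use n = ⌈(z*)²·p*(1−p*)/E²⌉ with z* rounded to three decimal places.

The 80% critical value is z* = 1.282.
p*(1−p*) = 0.2500.
Required n before rounding: 1.643524 × 0.2500 / 0.033² = 377.301.
Rounding up, n = 378.

n = 378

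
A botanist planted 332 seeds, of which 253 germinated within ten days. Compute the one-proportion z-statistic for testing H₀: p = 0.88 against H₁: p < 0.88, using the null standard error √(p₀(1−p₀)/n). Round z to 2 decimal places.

z = -6.61

The sample proportion is 253/332 = 0.76205.
Under H₀, SE = √(p₀(1−p₀)/n) = √(0.88·0.12/332) = √0.000318072 = 0.017835.
Test statistic: z = -0.11795/0.017835 = -6.61.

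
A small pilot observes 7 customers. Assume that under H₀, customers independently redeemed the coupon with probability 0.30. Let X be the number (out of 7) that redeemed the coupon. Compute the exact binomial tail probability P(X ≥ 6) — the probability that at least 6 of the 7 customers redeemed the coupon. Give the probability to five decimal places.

X is binomial with n = 7 and p = 0.30.
P(X ≥ 6) = C(7,6)·0.30^6·0.70^1 + C(7,7)·0.30^7·0.70^0.
= 0.003572 + 0.000219 = 0.00379.

P = 0.00379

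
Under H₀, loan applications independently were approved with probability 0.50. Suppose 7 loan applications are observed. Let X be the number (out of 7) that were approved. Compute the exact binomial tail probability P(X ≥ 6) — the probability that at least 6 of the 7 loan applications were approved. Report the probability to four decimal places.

X ~ Binomial(n=7, p=0.50).
P(X ≥ 6) = C(7,6)·0.50^6·0.50^1 + C(7,7)·0.50^7·0.50^0.
= 0.054688 + 0.007812 = 0.0625.

P = 0.0625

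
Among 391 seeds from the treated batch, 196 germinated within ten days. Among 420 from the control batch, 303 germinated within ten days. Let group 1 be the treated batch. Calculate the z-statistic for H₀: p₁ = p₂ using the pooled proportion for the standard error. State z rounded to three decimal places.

p̂₁ = 196/391 = 0.50128, p̂₂ = 303/420 = 0.72143.
Pooling: p̂ = 499/811 = 0.61529.
SE = √[p̂(1−p̂)(1/n₁+1/n₂)] = √[0.61529·0.38471·(1/391+1/420)] ≈ 0.034190.
z = -0.22015/0.034190 = -6.439.

z = -6.439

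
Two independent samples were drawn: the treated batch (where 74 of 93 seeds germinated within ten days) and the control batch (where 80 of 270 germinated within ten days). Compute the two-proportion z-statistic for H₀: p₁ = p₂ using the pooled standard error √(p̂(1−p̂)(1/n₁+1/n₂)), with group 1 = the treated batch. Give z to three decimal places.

Sample proportions: p̂₁ = 74/93 = 0.79570 and p̂₂ = 80/270 = 0.29630.
Pooling: p̂ = 154/363 = 0.42424.
Pooled SE = √[0.2442608·0.01445639] ≈ 0.059423.
z = 0.49940/0.059423 = 8.404.

z = 8.404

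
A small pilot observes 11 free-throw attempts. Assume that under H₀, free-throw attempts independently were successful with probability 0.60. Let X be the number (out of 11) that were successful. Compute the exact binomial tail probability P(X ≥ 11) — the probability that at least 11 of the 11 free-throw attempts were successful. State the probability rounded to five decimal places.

X ~ Binomial(n=11, p=0.60).
P(X ≥ 11) = C(11,11)·0.60^11·0.40^0.
= 0.003628 = 0.00363.

P = 0.00363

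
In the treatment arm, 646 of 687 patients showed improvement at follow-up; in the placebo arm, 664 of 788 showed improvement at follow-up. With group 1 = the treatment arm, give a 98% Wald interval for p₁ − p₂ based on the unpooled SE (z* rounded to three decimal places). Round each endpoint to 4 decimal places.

(0.0609, 0.1345)

p̂₁ = 646/687 = 0.94032, p̂₂ = 664/788 = 0.84264; p̂₁ − p̂₂ = 0.09768.
Unpooled SE = √(p̂₁(1−p̂₁)/n₁ + p̂₂(1−p̂₂)/n₂) = √(0.000081686 + 0.000168272) = 0.015810.
z* = 2.326 at the 98% level. Margin of error = 0.03677.
So the interval runs from 0.0609 to 0.1345.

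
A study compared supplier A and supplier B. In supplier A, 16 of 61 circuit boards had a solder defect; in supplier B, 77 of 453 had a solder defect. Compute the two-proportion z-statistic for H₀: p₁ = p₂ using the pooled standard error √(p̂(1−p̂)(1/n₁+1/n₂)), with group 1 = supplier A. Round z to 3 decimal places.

Sample proportions: p̂₁ = 16/61 = 0.26230 and p̂₂ = 77/453 = 0.16998.
Pooled p̂ = (16+77)/(61+453) = 93/514 = 0.18093.
SE = √[p̂(1−p̂)(1/n₁+1/n₂)] = √[0.18093·0.81907·(1/61+1/453)] ≈ 0.052503.
z = (p̂₁ − p̂₂)/SE = (0.26230 − 0.16998)/0.052503 = 0.09232/0.052503 = 1.758.

z = 1.758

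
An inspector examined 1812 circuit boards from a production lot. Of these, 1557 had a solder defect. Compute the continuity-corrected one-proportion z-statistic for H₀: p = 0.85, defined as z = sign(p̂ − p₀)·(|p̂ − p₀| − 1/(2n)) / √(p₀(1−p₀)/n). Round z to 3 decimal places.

p̂ = 1557/1812 = 0.85927. p̂ − p₀ = 0.009272.
1/(2n) = 0.000276.
Corrected numerator: |0.009272| − 0.000276 = 0.008996.
SE₀ = √(0.85·0.15/1812) = 0.008388.
z = +0.008996/0.008388 = 1.072.

z = 1.072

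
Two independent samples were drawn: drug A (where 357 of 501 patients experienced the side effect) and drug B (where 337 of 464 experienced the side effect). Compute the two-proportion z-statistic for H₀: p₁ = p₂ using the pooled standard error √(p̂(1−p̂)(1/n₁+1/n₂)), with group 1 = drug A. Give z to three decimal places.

Sample proportions: p̂₁ = 357/501 = 0.71257 and p̂₂ = 337/464 = 0.72629.
Pooled p̂ = (357+337)/(501+464) = 694/965 = 0.71917.
Pooled SE = √[0.2019641·0.00415118] ≈ 0.028955.
z = (p̂₁ − p̂₂)/SE = (0.71257 − 0.72629)/0.028955 = -0.01372/0.028955 = -0.474.

z = -0.474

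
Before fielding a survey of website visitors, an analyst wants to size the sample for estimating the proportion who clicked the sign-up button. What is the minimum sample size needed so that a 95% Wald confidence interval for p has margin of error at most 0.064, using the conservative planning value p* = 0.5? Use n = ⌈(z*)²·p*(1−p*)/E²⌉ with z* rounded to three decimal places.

n = 235

The 95% critical value is z* = 1.960.
p*(1−p*) = 0.50·0.50 = 0.2500.
Required n before rounding: 3.841600 × 0.2500 / 0.064² = 234.473.
⌈234.473⌉ = 235.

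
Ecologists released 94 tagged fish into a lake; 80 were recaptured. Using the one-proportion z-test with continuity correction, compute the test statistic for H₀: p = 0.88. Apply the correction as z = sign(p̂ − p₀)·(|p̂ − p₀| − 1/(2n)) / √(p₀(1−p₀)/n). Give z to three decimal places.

The sample proportion is 80/94 = 0.85106. p̂ − p₀ = -0.028936.
Continuity correction 1/(2n) = 1/188 = 0.005319.
Corrected numerator: |-0.028936| − 0.005319 = 0.023617.
Null standard error: √(0.88·0.12/94) = √0.001123404 = 0.033517.
z = −0.023617/0.033517 = -0.705.

z = -0.705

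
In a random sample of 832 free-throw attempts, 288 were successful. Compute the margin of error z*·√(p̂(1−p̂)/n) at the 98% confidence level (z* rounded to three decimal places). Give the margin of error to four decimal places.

p̂ = 288/832 = 0.34615.
Standard error of p̂: √(0.226331/832) = √0.000272033 = 0.016493.
The 98% critical value is z* = 2.326.
Margin of error = z*·SE = 2.326 × 0.016493 = 0.0384.

ME = 0.0384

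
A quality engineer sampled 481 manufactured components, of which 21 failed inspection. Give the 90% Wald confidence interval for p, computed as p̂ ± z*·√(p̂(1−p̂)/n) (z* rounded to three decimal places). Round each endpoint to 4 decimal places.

(0.0283, 0.0590)

Sample proportion p̂ = 21/481 = 0.04366.
SE(p̂) = √(0.04366·0.95634/481) = 0.009317.
z* = 1.645 at the 90% level.
Margin = 1.645·0.009317 = 0.01533.
So the interval runs from 0.0283 to 0.0590.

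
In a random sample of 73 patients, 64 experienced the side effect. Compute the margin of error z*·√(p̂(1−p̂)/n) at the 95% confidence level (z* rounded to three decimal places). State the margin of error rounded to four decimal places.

The sample proportion is 64/73 = 0.87671.
Standard error of p̂: √(0.108088/73) = √0.001480655 = 0.038479.
z* = 1.960 at the 95% level.
So ME = 0.0754.

ME = 0.0754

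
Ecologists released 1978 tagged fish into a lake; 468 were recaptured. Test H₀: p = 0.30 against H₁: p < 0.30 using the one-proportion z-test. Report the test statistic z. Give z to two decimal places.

z = -6.15

Sample proportion p̂ = 468/1978 = 0.23660.
Null standard error: √(0.30·0.70/1978) = √0.000106168 = 0.010304.
z = (0.23660 − 0.30)/0.010304 = -0.06340/0.010304 = -6.15.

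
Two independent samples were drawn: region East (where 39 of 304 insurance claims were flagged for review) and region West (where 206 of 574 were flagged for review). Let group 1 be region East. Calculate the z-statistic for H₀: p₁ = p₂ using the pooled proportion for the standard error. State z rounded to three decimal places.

p̂₁ = 39/304 = 0.12829, p̂₂ = 206/574 = 0.35889.
Pooled p̂ = (39+206)/(304+574) = 245/878 = 0.27904.
Pooled SE = √[0.2011781·0.00503163] ≈ 0.031816.
z = (p̂₁ − p̂₂)/SE = (0.12829 − 0.35889)/0.031816 = -0.23060/0.031816 = -7.248.

z = -7.248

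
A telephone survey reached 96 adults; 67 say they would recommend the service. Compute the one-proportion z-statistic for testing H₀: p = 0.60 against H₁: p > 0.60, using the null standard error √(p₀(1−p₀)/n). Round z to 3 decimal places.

z = 1.958

p̂ = 67/96 = 0.69792.
Null standard error: √(0.60·0.40/96) = √0.002500000 = 0.050000.
Test statistic: z = 0.09792/0.050000 = 1.958.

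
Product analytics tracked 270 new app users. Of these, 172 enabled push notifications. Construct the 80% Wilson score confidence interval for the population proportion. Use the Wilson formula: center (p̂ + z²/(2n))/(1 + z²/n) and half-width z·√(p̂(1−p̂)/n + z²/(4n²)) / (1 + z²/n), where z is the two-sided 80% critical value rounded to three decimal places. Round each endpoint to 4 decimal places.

(0.5988, 0.6736)

p̂ = 172/270 = 0.63704; z = 1.282, so z² = 1.643524.
1 + z²/n = 1.006087.
Adjusted center: (0.63704 + z²/(2n))/1.006087 = 0.63621.
Radicand: p̂(1−p̂)/n + z²/(4n²) = 0.000856374 + 0.000005636 = 0.000862010.
Half-width = 1.282·√0.000862010/1.006087 = 0.03741.
Interval: 0.63621 ± 0.03741 → (0.5988, 0.6736).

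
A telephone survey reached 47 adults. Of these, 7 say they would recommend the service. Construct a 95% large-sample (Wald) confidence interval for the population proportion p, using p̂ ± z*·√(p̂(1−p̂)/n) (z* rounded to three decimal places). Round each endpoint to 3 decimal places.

With x = 7 successes in n = 47, p̂ = 0.14894.
SE = √(p̂(1−p̂)/n) = √(0.126754/47) = 0.051932.
The 95% critical value is z* = 1.960.
Margin = 1.960·0.051932 = 0.10179.
CI: 0.14894 ± 0.10179 = (0.047, 0.251).

(0.047, 0.251)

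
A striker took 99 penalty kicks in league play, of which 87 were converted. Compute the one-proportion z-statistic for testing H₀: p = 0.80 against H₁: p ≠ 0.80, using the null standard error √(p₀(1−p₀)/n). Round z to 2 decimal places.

z = 1.96

p̂ = 87/99 = 0.87879.
Under H₀, SE = √(p₀(1−p₀)/n) = √(0.80·0.20/99) = √0.001616162 = 0.040202.
z = (0.87879 − 0.80)/0.040202 = 0.07879/0.040202 = 1.96.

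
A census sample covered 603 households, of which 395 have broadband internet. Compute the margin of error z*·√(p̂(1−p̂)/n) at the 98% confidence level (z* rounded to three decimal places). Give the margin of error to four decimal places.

ME = 0.0450

Sample proportion p̂ = 395/603 = 0.65506.
SE = √(p̂(1−p̂)/n) = √(0.225957/603) = 0.019358.
For 98% confidence, z* = 2.326.
So ME = 0.0450.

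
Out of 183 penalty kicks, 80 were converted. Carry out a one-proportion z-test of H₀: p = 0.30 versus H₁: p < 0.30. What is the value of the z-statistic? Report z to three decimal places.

With x = 80 successes in n = 183, p̂ = 0.43716.
SE₀ = √(0.30·0.70/183) = 0.033875.
Test statistic: z = 0.13716/0.033875 = 4.049.

z = 4.049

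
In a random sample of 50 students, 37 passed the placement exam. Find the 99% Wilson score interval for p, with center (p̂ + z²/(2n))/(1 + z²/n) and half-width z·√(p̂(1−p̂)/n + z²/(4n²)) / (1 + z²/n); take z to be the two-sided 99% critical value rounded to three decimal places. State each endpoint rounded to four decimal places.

(0.5591, 0.8646)

p̂ = 37/50 = 0.74000; z = 2.576, so z² = 6.635776.
Denominator 1 + z²/n = 1 + 6.635776/50 = 1.132716.
Center = (0.74000 + 0.066358)/1.132716 = 0.71188.
Radicand: p̂(1−p̂)/n + z²/(4n²) = 0.003848000 + 0.000663578 = 0.004511578.
Half-width = 2.576·√0.004511578/1.132716 = 0.15275.
So the interval runs from 0.5591 to 0.8646.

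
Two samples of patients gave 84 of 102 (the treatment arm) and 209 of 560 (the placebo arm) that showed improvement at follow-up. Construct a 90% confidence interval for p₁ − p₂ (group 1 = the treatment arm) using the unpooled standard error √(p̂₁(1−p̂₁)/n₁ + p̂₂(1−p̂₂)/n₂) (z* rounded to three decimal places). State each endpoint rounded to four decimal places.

(0.3797, 0.5209)

p̂₁ = 0.82353, p̂₂ = 0.37321, so the observed difference is 0.45032.
SE = √(0.001424791 + 0.000417724) = √0.001842515 = 0.042925.
z* = 1.645 at the 90% level. Margin = 1.645·0.042925 = 0.07061.
CI: 0.45032 ± 0.07061 = (0.3797, 0.5209).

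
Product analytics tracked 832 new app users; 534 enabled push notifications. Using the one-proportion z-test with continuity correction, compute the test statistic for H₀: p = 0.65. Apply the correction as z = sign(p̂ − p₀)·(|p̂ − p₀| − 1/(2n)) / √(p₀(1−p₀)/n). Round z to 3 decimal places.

p̂ = 534/832 = 0.64183. p̂ − p₀ = -0.008173.
1/(2n) = 0.000601.
Corrected numerator: |-0.008173| − 0.000601 = 0.007572.
SE₀ = √(0.65·0.35/832) = 0.016536.
z = −0.007572/0.016536 = -0.458.

z = -0.458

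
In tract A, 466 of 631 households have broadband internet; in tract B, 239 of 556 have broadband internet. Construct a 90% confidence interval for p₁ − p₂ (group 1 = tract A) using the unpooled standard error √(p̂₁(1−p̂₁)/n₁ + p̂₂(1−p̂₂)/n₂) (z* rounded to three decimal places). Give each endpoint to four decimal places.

p̂₁ = 0.73851, p̂₂ = 0.42986, so the observed difference is 0.30865.
SE = √(0.000306043 + 0.000440791) = √0.000746834 = 0.027328.
The 90% critical value is z* = 1.645. Margin = 1.645·0.027328 = 0.04495.
CI: 0.30865 ± 0.04495 = (0.2637, 0.3536).

(0.2637, 0.3536)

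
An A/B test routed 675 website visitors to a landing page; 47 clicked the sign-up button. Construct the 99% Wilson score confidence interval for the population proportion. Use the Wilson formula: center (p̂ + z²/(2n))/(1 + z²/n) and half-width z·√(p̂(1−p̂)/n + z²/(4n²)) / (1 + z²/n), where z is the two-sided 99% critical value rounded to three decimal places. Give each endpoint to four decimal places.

Here p̂ = 47/675 = 0.06963 and z = 2.576 (z² = 6.635776).
1 + z²/n = 1.009831.
Center = (0.06963 + 0.004915)/1.009831 = 0.07382.
Radicand: p̂(1−p̂)/n + z²/(4n²) = 0.000095972 + 0.000003641 = 0.000099613.
Half-width = 2.576·√0.000099613/1.009831 = 0.02546.
Interval: 0.07382 ± 0.02546 → (0.0484, 0.0993).

(0.0484, 0.0993)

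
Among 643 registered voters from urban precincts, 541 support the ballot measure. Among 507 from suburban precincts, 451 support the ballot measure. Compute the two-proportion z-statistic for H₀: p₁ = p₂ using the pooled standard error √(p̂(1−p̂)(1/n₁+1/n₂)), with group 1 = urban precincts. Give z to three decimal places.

Sample proportions: p̂₁ = 541/643 = 0.84137 and p̂₂ = 451/507 = 0.88955.
Pooling: p̂ = 992/1150 = 0.86261.
SE = √[p̂(1−p̂)(1/n₁+1/n₂)] = √[0.86261·0.13739·(1/643+1/507)] ≈ 0.020447.
z = (p̂₁ − p̂₂)/SE = (0.84137 − 0.88955)/0.020447 = -0.04818/0.020447 = -2.356.

z = -2.356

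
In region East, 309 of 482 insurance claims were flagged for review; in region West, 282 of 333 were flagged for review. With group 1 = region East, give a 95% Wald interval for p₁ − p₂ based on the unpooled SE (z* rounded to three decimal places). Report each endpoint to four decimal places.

p̂₁ = 0.64108, p̂₂ = 0.84685, so the observed difference is -0.20577.
Unpooled SE = √(p̂₁(1−p̂₁)/n₁ + p̂₂(1−p̂₂)/n₂) = √(0.000477379 + 0.000389481) = 0.029442.
z* = 1.960 at the 95% level. Margin = 1.960·0.029442 = 0.05771.
So the interval runs from -0.2635 to -0.1481.

(-0.2635, -0.1481)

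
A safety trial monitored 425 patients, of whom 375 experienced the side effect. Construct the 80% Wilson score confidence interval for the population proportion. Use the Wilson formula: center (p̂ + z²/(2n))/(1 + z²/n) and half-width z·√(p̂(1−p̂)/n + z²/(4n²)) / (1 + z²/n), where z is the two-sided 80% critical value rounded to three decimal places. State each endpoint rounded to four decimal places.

p̂ = 375/425 = 0.88235; z = 1.282, so z² = 1.643524.
Denominator 1 + z²/n = 1 + 1.643524/425 = 1.003867.
Center = (0.88235 + 0.001934)/1.003867 = 0.88088.
Radicand: p̂(1−p̂)/n + z²/(4n²) = 0.000244250 + 0.000002275 = 0.000246525.
Half-width = 1.282·√0.000246525/1.003867 = 0.02005.
CI: 0.88088 ± 0.02005 = (0.8608, 0.9009).

(0.8608, 0.9009)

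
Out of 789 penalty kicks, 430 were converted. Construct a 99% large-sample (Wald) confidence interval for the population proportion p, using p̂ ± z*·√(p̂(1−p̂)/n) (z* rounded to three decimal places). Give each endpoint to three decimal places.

p̂ = 430/789 = 0.54499.
Standard error of p̂: √(0.247976/789) = √0.000314291 = 0.017728.
z* = 2.576 at the 99% level.
Margin = 2.576·0.017728 = 0.04567.
Interval: 0.54499 ± 0.04567 → (0.499, 0.591).

(0.499, 0.591)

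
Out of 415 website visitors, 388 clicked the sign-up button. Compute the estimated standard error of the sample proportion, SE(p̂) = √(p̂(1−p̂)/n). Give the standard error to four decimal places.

SE = 0.0121

With x = 388 successes in n = 415, p̂ = 0.93494.
p̂(1−p̂) = 0.060827.
Dividing by n and taking the root: √0.000146571 = 0.0121.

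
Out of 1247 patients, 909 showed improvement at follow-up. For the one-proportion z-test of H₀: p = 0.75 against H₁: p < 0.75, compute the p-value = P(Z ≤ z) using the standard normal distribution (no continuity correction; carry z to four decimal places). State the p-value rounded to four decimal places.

p-value = 0.0430

The sample proportion is 909/1247 = 0.72895.
Null standard error: √(0.75·0.25/1247) = √0.000150361 = 0.012262.
Test statistic (full precision, shown to 4 dp): z = (909/1247 − 0.75)/SE₀ ≈ -1.7167.
p-value = P(Z ≤ z) with z = -1.7167 → 0.0430.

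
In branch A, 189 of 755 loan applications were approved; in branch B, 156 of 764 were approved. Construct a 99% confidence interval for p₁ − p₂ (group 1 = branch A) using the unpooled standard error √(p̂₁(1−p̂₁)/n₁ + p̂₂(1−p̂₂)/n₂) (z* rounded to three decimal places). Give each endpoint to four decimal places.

(-0.0092, 0.1015)

p̂₁ = 0.25033, p̂₂ = 0.20419, so the observed difference is 0.04614.
SE = √(0.000248564 + 0.000212691) = √0.000461255 = 0.021477.
For 99% confidence, z* = 2.576. Margin of error = 0.05532.
CI: 0.04614 ± 0.05532 = (-0.0092, 0.1015).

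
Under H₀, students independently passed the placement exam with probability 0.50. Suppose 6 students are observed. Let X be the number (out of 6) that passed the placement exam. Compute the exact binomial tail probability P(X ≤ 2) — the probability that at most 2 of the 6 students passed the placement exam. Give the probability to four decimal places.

P = 0.3438

X ~ Binomial(n=6, p=0.50).
P(X ≤ 2) = C(6,0)·0.50^0·0.50^6 + C(6,1)·0.50^1·0.50^5 + C(6,2)·0.50^2·0.50^4.
= 0.015625 + 0.093750 + 0.234375 = 0.3438.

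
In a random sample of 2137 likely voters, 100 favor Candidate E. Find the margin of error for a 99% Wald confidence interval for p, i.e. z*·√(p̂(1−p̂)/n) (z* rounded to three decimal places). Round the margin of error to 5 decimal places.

With x = 100 successes in n = 2137, p̂ = 0.04679.
Standard error of p̂: √(0.044605/2137) = √0.000020873 = 0.004569.
z* = 2.576 at the 99% level.
So ME = 0.01177.

ME = 0.01177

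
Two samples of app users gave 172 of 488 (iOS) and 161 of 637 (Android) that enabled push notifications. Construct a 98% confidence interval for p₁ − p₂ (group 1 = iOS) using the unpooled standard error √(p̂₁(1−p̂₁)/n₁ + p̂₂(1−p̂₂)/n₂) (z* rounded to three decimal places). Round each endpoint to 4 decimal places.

(0.0354, 0.1640)

p̂₁ = 0.35246, p̂₂ = 0.25275, so the observed difference is 0.09971.
Unpooled SE = √(p̂₁(1−p̂₁)/n₁ + p̂₂(1−p̂₂)/n₂) = √(0.000467688 + 0.000296493) = 0.027644.
z* = 2.326 at the 98% level. Margin of error = 0.06430.
CI: 0.09971 ± 0.06430 = (0.0354, 0.1640).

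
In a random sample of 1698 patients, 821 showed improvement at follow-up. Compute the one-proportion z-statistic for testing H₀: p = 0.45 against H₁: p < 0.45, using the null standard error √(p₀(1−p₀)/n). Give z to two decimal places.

Sample proportion p̂ = 821/1698 = 0.48351.
SE₀ = √(0.45·0.55/1698) = 0.012073.
Test statistic: z = 0.03351/0.012073 = 2.78.

z = 2.78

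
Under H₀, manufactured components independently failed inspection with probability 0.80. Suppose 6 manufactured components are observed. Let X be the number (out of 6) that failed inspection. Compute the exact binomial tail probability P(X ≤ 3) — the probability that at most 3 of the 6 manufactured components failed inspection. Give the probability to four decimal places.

P = 0.0989

X ~ Binomial(n=6, p=0.80).
P(X ≤ 3) = C(6,0)·0.80^0·0.20^6 + C(6,1)·0.80^1·0.20^5 + C(6,2)·0.80^2·0.20^4 + C(6,3)·0.80^3·0.20^3.
= 0.000064 + 0.001536 + 0.015360 + 0.081920 = 0.0989.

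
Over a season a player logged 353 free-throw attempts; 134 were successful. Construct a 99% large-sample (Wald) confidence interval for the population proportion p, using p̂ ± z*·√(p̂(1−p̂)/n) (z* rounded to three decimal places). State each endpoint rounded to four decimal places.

(0.3131, 0.4461)

With x = 134 successes in n = 353, p̂ = 0.37960.
SE = √(p̂(1−p̂)/n) = √(0.235505/353) = 0.025829.
The 99% critical value is z* = 2.576.
Margin of error: 2.576 × 0.025829 = 0.06654.
So the interval runs from 0.3131 to 0.4461.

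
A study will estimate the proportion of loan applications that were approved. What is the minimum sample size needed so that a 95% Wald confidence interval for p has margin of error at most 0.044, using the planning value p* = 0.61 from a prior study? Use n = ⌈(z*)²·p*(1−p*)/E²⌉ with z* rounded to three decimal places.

For 95% confidence, z* = 1.960.
p*(1−p*) = 0.61·0.39 = 0.2379.
(z*)²·p*(1−p*)/E² = 3.841600·0.2379/0.001936 = 472.064.
⌈472.064⌉ = 473.

n = 473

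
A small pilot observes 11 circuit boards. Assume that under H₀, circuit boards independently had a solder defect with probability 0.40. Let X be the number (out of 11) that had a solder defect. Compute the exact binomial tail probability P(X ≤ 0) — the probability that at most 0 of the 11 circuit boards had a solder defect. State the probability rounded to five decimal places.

X is binomial with n = 11 and p = 0.40.
P(X ≤ 0) = C(11,0)·0.40^0·0.60^11.
= 0.003628 = 0.00363.

P = 0.00363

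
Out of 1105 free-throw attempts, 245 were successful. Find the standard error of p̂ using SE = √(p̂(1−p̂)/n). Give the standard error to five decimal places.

p̂ = 245/1105 = 0.22172.
p̂(1−p̂) = 0.172560.
Dividing by n and taking the root: √0.000156163 = 0.01250.

SE = 0.01250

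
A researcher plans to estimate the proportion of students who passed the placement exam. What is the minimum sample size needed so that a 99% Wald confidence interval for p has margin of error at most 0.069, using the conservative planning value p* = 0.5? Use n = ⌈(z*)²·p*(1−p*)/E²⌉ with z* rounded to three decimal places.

For 99% confidence, z* = 2.576.
p*(1−p*) = 0.50·0.50 = 0.2500.
Required n before rounding: 6.635776 × 0.2500 / 0.069² = 348.444.
⌈348.444⌉ = 349.

n = 349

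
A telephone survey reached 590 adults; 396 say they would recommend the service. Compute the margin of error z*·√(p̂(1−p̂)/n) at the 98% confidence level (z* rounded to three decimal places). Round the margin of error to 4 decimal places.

ME = 0.0450

Sample proportion p̂ = 396/590 = 0.67119.
Standard error of p̂: √(0.220695/590) = √0.000374060 = 0.019341.
z* = 2.326 at the 98% level.
So ME = 0.0450.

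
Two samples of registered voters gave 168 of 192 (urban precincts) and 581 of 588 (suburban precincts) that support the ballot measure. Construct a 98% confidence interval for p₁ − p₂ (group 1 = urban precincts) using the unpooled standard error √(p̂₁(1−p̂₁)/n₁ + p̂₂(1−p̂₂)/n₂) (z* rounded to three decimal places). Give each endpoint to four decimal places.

p̂₁ = 0.87500, p̂₂ = 0.98810, so the observed difference is -0.11310.
Unpooled SE = √(p̂₁(1−p̂₁)/n₁ + p̂₂(1−p̂₂)/n₂) = √(0.000569661 + 0.000020005) = 0.024283.
The 98% critical value is z* = 2.326. Margin = 2.326·0.024283 = 0.05648.
CI: -0.11310 ± 0.05648 = (-0.1696, -0.0566).

(-0.1696, -0.0566)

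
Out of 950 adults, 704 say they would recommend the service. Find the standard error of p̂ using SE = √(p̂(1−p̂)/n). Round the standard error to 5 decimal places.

The sample proportion is 704/950 = 0.74105.
p̂(1−p̂) = 0.74105·0.25895 = 0.191895.
SE = √(0.191895/950) = 0.01421.

SE = 0.01421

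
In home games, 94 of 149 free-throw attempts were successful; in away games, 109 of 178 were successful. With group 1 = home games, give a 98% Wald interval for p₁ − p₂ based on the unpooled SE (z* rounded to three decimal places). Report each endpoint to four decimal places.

p̂₁ = 94/149 = 0.63087, p̂₂ = 109/178 = 0.61236; p̂₁ − p̂₂ = 0.01851.
Unpooled SE = √(p̂₁(1−p̂₁)/n₁ + p̂₂(1−p̂₂)/n₂) = √(0.001562902 + 0.001333569) = 0.053819.
z* = 2.326 at the 98% level. Margin of error = 0.12518.
CI: 0.01851 ± 0.12518 = (-0.1067, 0.1437).

(-0.1067, 0.1437)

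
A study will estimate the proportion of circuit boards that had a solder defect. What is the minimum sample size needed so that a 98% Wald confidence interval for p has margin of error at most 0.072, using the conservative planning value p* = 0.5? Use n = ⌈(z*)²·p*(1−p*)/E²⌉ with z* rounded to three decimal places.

n = 261

z* = 2.326 at the 98% level.
p*(1−p*) = 0.50·0.50 = 0.2500.
Required n before rounding: 5.410276 × 0.2500 / 0.072² = 260.912.
⌈260.912⌉ = 261.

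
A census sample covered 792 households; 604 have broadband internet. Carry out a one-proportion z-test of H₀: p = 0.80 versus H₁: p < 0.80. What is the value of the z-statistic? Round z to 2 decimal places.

The sample proportion is 604/792 = 0.76263.
Under H₀, SE = √(p₀(1−p₀)/n) = √(0.80·0.20/792) = √0.000202020 = 0.014213.
z = (0.76263 − 0.80)/0.014213 = -0.03737/0.014213 = -2.63.

z = -2.63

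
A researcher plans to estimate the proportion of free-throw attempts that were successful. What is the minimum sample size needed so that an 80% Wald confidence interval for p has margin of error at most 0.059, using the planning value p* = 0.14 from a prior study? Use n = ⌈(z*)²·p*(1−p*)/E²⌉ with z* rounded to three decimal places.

The 80% critical value is z* = 1.282.
p*(1−p*) = 0.1204.
Required n before rounding: 1.643524 × 0.1204 / 0.059² = 56.846.
Rounding up, n = 57.

n = 57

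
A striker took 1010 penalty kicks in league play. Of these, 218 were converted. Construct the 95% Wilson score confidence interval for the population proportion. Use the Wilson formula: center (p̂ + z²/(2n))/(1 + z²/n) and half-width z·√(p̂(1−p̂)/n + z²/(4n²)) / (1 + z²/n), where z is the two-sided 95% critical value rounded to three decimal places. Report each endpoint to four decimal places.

(0.1916, 0.2423)

Here p̂ = 218/1010 = 0.21584 and z = 1.960 (z² = 3.841600).
1 + z²/n = 1.003804.
Adjusted center: (0.21584 + z²/(2n))/1.003804 = 0.21692.
Radicand: p̂(1−p̂)/n + z²/(4n²) = 0.000167578 + 0.000000941 = 0.000168519.
Half-width = 1.960·√0.000168519/1.003804 = 0.02535.
So the interval runs from 0.1916 to 0.2423.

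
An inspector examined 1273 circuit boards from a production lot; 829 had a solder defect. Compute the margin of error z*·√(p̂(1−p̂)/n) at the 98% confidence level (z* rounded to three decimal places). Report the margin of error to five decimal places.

ME = 0.03107

With x = 829 successes in n = 1273, p̂ = 0.65122.
Standard error of p̂: √(0.227133/1273) = √0.000178424 = 0.013358.
z* = 2.326 at the 98% level.
ME = 2.326·0.013358 = 0.03107.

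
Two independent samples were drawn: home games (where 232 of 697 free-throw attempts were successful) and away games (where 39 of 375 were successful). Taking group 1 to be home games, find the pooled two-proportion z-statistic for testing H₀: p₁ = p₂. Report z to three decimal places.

z = 8.222

Sample proportions: p̂₁ = 232/697 = 0.33286 and p̂₂ = 39/375 = 0.10400.
Pooled p̂ = (232+39)/(697+375) = 271/1072 = 0.25280.
SE = √[p̂(1−p̂)(1/n₁+1/n₂)] = √[0.25280·0.74720·(1/697+1/375)] ≈ 0.027834.
z = (p̂₁ − p̂₂)/SE = (0.33286 − 0.10400)/0.027834 = 0.22886/0.027834 = 8.222.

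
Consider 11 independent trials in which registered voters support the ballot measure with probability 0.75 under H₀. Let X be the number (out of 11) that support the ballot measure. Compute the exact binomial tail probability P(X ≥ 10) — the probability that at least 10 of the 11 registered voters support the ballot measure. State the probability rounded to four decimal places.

P = 0.1971

X is binomial with n = 11 and p = 0.75.
P(X ≥ 10) = C(11,10)·0.75^10·0.25^1 + C(11,11)·0.75^11·0.25^0.
= 0.154862 + 0.042235 = 0.1971.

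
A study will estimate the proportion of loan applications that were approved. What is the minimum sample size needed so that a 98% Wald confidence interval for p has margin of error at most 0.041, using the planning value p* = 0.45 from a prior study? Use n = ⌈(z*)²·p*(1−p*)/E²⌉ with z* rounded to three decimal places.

The 98% critical value is z* = 2.326.
p*(1−p*) = 0.2475.
(z*)²·p*(1−p*)/E² = 5.410276·0.2475/0.001681 = 796.575.
Rounding up, n = 797.

n = 797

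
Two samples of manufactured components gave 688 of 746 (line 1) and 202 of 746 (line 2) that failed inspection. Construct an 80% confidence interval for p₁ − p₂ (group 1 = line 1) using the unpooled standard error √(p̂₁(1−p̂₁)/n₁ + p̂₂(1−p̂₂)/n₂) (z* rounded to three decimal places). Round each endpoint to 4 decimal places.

(0.6271, 0.6758)

p̂₁ = 688/746 = 0.92225, p̂₂ = 202/746 = 0.27078; p̂₁ − p̂₂ = 0.65147.
SE = √(0.000096117 + 0.000264688) = √0.000360805 = 0.018995.
z* = 1.282 at the 80% level. Margin = 1.282·0.018995 = 0.02435.
CI: 0.65147 ± 0.02435 = (0.6271, 0.6758).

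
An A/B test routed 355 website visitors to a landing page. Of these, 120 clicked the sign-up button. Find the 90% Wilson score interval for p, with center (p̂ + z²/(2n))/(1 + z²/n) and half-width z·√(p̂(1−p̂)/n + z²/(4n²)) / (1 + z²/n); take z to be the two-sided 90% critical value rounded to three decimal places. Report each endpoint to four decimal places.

(0.2981, 0.3804)

Here p̂ = 120/355 = 0.33803 and z = 1.645 (z² = 2.706025).
Denominator 1 + z²/n = 1 + 2.706025/355 = 1.007623.
Adjusted center: (0.33803 + z²/(2n))/1.007623 = 0.33925.
Radicand: p̂(1−p̂)/n + z²/(4n²) = 0.000630324 + 0.000005368 = 0.000635692.
Half-width = z·√(radicand)/denom = 1.645·0.025213/1.007623 = 0.04116.
So the interval runs from 0.2981 to 0.3804.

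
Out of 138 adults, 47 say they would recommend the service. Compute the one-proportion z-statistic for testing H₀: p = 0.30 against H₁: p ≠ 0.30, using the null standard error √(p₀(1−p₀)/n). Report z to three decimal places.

z = 1.040

With x = 47 successes in n = 138, p̂ = 0.34058.
Null standard error: √(0.30·0.70/138) = √0.001521739 = 0.039009.
z = (p̂ − p₀)/SE = (0.34058 − 0.30)/0.039009 = 1.040.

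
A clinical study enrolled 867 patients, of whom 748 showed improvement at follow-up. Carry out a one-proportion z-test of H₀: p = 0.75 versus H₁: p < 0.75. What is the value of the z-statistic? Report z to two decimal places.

z = 7.67

With x = 748 successes in n = 867, p̂ = 0.86275.
Null standard error: √(0.75·0.25/867) = √0.000216263 = 0.014706.
z = (0.86275 − 0.75)/0.014706 = 0.11275/0.014706 = 7.67.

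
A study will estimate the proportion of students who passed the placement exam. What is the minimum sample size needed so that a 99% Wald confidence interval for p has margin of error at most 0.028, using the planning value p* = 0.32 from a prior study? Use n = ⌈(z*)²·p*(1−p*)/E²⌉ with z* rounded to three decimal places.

n = 1842

For 99% confidence, z* = 2.576.
p*(1−p*) = 0.2176.
Required n before rounding: 6.635776 × 0.2176 / 0.028² = 1841.766.
Rounding up, n = 1842.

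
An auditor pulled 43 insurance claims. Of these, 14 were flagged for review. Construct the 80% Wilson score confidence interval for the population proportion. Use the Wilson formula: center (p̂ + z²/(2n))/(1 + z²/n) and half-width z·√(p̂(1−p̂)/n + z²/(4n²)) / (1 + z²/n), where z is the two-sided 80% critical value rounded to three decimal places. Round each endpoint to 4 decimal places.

(0.2419, 0.4221)

p̂ = 14/43 = 0.32558; z = 1.282, so z² = 1.643524.
Denominator 1 + z²/n = 1 + 1.643524/43 = 1.038221.
Adjusted center: (0.32558 + z²/(2n))/1.038221 = 0.33200.
Radicand: p̂(1−p̂)/n + z²/(4n²) = 0.005106469 + 0.000222218 = 0.005328687.
Half-width = 1.282·√0.005328687/1.038221 = 0.09014.
So the interval runs from 0.2419 to 0.4221.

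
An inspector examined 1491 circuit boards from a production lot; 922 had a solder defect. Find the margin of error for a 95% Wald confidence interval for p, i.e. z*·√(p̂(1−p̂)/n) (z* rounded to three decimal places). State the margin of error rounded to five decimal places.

The sample proportion is 922/1491 = 0.61838.
Standard error of p̂: √(0.235987/1491) = √0.000158274 = 0.012581.
The 95% critical value is z* = 1.960.
ME = 1.960·0.012581 = 0.02466.

ME = 0.02466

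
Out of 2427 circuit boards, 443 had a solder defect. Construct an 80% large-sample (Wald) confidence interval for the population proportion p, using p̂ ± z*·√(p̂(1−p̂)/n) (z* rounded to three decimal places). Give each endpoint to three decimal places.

With x = 443 successes in n = 2427, p̂ = 0.18253.
SE(p̂) = √(0.18253·0.81747/2427) = 0.007841.
The 80% critical value is z* = 1.282.
Margin of error: 1.282 × 0.007841 = 0.01005.
CI: 0.18253 ± 0.01005 = (0.172, 0.193).

(0.172, 0.193)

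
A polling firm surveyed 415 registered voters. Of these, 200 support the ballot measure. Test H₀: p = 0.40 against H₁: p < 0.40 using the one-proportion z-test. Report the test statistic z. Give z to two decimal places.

p̂ = 200/415 = 0.48193.
SE₀ = √(0.40·0.60/415) = 0.024048.
z = (p̂ − p₀)/SE = (0.48193 − 0.40)/0.024048 = 3.41.

z = 3.41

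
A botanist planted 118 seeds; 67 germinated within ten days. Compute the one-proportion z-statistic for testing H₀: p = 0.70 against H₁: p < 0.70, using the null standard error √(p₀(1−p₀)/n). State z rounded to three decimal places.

The sample proportion is 67/118 = 0.56780.
SE₀ = √(0.70·0.30/118) = 0.042186.
Test statistic: z = -0.13220/0.042186 = -3.134.

z = -3.134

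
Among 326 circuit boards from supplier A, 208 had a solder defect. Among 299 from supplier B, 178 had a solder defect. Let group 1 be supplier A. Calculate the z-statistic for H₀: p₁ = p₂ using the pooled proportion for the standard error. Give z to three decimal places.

p̂₁ = 208/326 = 0.63804, p̂₂ = 178/299 = 0.59532.
Pooled p̂ = (208+178)/(326+299) = 386/625 = 0.61760.
SE = √[p̂(1−p̂)(1/n₁+1/n₂)] = √[0.61760·0.38240·(1/326+1/299)] ≈ 0.038914.
z = 0.04272/0.038914 = 1.098.

z = 1.098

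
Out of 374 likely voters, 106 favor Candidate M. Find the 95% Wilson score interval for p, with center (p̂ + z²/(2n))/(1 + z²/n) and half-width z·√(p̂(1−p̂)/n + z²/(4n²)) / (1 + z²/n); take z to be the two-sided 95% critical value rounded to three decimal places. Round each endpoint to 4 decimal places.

p̂ = 106/374 = 0.28342; z = 1.960, so z² = 3.841600.
Denominator 1 + z²/n = 1 + 3.841600/374 = 1.010272.
Center = (0.28342 + 0.005136)/1.010272 = 0.28562.
Radicand: p̂(1−p̂)/n + z²/(4n²) = 0.000543033 + 0.000006866 = 0.000549899.
Half-width = z·√(radicand)/denom = 1.960·0.023450/1.010272 = 0.04549.
CI: 0.28562 ± 0.04549 = (0.2401, 0.3311).

(0.2401, 0.3311)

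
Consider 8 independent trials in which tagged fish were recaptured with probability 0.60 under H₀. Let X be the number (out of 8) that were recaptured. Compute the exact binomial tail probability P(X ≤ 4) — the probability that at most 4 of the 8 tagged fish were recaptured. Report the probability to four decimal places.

P = 0.4059

X ~ Binomial(n=8, p=0.60).
P(X ≤ 4) = Σ_{j=0}^{4} C(8,j)·0.60^j·0.40^{8−j}.
= 0.000655 + 0.007864 + 0.041288 + 0.123863 + 0.232243 = 0.4059.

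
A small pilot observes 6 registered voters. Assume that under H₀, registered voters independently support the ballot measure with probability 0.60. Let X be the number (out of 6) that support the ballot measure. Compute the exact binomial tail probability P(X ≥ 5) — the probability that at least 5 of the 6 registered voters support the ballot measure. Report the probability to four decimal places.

P = 0.2333

X ~ Binomial(n=6, p=0.60).
P(X ≥ 5) = C(6,5)·0.60^5·0.40^1 + C(6,6)·0.60^6·0.40^0.
= 0.186624 + 0.046656 = 0.2333.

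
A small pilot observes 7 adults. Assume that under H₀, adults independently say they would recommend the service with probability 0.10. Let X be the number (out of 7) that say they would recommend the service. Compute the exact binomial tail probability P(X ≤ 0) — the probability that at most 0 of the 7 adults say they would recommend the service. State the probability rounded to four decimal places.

X is binomial with n = 7 and p = 0.10.
P(X ≤ 0) = C(7,0)·0.10^0·0.90^7.
= 0.478297 = 0.4783.

P = 0.4783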